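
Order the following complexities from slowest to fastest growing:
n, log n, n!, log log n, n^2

Ordered by growth rate: log log n < log n < n < n^2 < n!.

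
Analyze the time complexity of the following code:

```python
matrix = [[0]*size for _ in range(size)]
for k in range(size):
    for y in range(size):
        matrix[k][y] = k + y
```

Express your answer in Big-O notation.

Time complexity: O(n^2).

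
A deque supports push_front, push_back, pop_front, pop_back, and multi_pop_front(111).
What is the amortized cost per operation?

Assign 2 credits to each push operation. A pop uses 1 saved credit. multi_pop_front(111) uses up to 111 saved credits from previous pushes. Credits never go negative. Amortized cost is O(1).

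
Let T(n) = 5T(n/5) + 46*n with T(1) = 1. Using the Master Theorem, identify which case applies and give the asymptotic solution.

a=5, b=5, f(n)=46*n.
log_5(5) = 1, so n^(log_b(a)) = n.
f(n) = Theta(n), so Case 2 applies.
T(n) = Theta(n log n).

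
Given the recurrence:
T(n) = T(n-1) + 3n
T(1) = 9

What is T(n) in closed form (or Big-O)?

Unrolling: T(n) = 9 + 3*(2 + 3 + ... + n) = 9 + 3*(n(n+1)/2 - 1) = O(n^2).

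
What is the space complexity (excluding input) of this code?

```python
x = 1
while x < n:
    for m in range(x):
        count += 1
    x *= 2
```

Space complexity: O(1).
Only a constant amount of auxiliary storage is used; nothing grows with n.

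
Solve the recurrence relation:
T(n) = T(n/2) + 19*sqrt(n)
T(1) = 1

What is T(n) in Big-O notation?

Each level contributes sqrt(n/2^k). Geometric series with ratio 1/sqrt(2) < 1 sums to O(sqrt(n)).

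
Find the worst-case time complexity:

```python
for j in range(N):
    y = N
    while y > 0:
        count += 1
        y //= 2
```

Time complexity: O(n log n).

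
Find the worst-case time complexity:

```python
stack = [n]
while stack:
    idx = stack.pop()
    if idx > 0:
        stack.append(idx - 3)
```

Time complexity: O(n).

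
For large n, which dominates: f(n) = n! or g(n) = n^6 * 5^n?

f(n) = n! grows faster: by Stirling n! ~ (n/e)^n sqrt(2*pi*n); (n/e)^n eventually dominates n^6 * 5^n.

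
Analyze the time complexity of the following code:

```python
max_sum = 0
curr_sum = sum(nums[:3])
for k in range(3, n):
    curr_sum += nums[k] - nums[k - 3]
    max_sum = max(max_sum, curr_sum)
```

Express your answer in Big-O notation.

Time complexity: O(n).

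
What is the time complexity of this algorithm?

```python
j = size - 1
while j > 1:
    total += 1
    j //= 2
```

Time complexity: O(log n).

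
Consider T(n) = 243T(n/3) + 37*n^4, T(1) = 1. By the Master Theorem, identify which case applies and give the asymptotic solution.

a=243, b=3, f(n)=37*n^4.
log_3(243) = 5 > 4.
Since f(n) = O(n^4) is polynomially smaller than n^5, Case 1 applies.
T(n) = Theta(n^5).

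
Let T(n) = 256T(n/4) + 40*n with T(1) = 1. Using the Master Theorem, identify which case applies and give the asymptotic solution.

a=256, b=4, f(n)=40*n.
log_4(256) = 4 > 1.
Since f(n) = O(n^1) is polynomially smaller than n^4, Case 1 applies.
T(n) = Theta(n^4).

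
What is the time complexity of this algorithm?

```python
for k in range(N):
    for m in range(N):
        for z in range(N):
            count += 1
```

Time complexity: O(n^3).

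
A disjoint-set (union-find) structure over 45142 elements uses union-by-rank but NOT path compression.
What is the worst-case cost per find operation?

Union-by-rank alone keeps every tree's height <= log_2(45142) ~= 15.5. Each find traverses from a node to its root, costing O(height) = O(log n). Without path compression this bound is tight.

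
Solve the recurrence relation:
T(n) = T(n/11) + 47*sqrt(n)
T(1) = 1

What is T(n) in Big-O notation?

Each level contributes sqrt(n/11^k). Geometric series with ratio 1/sqrt(11) < 1 sums to O(sqrt(n)).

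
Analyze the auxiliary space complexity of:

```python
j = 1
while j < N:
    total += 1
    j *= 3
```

Space complexity: O(1).
Only a constant amount of auxiliary storage is used; nothing grows with n.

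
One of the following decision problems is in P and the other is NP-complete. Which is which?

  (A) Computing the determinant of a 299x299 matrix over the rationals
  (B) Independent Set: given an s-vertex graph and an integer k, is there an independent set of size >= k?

(A) is P: Gaussian elimination runs in O(n^3).
(B) is NP-complete: complement of Clique (with k part of the input).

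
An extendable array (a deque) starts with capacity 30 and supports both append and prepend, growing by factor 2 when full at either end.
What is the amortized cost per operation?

Growth at either end copies all elements; capacities form a geometric sequence with ratio 2, so total copy cost over n operations is O(n) (two geometric series). Amortized O(1).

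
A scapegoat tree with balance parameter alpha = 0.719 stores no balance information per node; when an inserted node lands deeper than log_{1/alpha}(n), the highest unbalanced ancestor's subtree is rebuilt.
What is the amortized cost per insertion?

Search/insert path is O(log n). A rebuild of a subtree of size s costs O(s), but with alpha = 0.719 at least Omega(s) insertions must have occurred in that subtree since its last rebuild. Charging O(1) of the rebuild to each such insertion gives O(log n) amortized.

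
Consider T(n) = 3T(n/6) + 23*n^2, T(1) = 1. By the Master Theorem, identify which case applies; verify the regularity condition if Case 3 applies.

a=3, b=6, f(n)=23*n^2.
log_6(3) = 0.6131 < 2.
f(n) = Omega(n^(0.6131+epsilon)) for some epsilon > 0, so Case 3 is the candidate.
Regularity: a*f(n/b) = 3*23*(n/6)^2 = (3/36)*23*n^2 <= c*f(n) with c = 3/36 < 1. Satisfied.
Case 3: T(n) = Theta(n^2).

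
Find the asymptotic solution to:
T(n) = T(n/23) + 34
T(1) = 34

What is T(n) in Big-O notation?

Each step divides n by 23 and adds 34. After log_23(n) steps, T(n) = O(log n).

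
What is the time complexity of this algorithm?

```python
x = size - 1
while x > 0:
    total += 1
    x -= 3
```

Time complexity: O(n).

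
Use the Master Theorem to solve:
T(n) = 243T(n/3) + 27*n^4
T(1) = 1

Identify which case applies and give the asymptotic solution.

a=243, b=3, f(n)=27*n^4.
log_3(243) = 5 > 4.
Since f(n) = O(n^4) is polynomially smaller than n^5, Case 1 applies.
T(n) = Theta(n^5).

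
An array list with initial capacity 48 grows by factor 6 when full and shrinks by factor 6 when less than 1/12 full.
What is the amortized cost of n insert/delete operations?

Using potential function Phi = |6*size - capacity|. Resizing costs are offset by potential release. Amortized O(1) per operation.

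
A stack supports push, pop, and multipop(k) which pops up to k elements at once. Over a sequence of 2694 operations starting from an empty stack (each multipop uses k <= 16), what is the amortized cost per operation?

Each element is pushed exactly once and popped at most once (whether by pop or as part of a multipop). So the total number of individual pops over the whole sequence is at most the number of pushes, which is at most 2694. Total work <= 2 * 2694, hence O(1) amortized per operation.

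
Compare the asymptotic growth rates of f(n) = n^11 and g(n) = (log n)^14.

f(n) = n^11 grows faster: any positive polynomial dominates any polylog.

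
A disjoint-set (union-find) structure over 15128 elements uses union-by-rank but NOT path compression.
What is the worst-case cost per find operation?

Union-by-rank alone keeps every tree's height <= log_2(15128) ~= 13.9. Each find traverses from a node to its root, costing O(height) = O(log n). Without path compression this bound is tight.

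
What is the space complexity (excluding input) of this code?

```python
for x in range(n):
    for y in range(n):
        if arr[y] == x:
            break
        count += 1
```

Space complexity: O(1).
Only a constant amount of auxiliary storage is used; nothing grows with n.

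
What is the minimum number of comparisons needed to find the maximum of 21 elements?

Finding the maximum requires 20 comparisons. Each comparison eliminates exactly one candidate. With 21 candidates, we need 20 eliminations.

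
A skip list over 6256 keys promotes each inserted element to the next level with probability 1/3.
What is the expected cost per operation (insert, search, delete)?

Expected number of levels is O(log_3(6256)) = O(log n). A search visits O(1) expected nodes per level over O(log n) levels. Insert/delete are a search plus O(1) pointer updates per level. Expected O(log n) per operation.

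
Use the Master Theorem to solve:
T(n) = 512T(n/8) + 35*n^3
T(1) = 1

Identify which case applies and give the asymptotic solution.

a=512, b=8, f(n)=35*n^3.
log_8(512) = 3, so n^(log_b(a)) = n^3.
f(n) = Theta(n^3), so Case 2 applies.
T(n) = Theta(n^3 log n).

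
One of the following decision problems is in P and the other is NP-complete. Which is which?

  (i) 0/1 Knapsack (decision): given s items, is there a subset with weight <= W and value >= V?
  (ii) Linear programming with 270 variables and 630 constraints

(i) is NP-complete: reduces from Subset Sum.
(ii) is P: the ellipsoid and interior-point methods run in polynomial time.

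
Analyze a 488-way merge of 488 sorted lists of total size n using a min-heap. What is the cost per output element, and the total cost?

Maintain a min-heap of size 488 holding the current head of each list. Each output step does one extract-min (O(log 488)) and one insert of that list's next element (O(log 488)). Each of the n elements passes through the heap exactly once, so the total cost is O(n log 488), i.e. O(log 488) per output element.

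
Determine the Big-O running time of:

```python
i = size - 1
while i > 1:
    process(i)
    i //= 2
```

Time complexity: O(log n).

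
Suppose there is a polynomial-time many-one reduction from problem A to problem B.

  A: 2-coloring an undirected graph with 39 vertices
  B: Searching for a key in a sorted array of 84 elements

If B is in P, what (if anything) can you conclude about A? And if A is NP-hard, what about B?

A poly-time reduction A <=_p B means any A-instance can be transformed to a B-instance in poly time.
If B is in P: compose the reduction with B's poly-time algorithm to solve A in poly time, so A is in P.
If A is NP-hard: every NP problem reduces to A, which reduces to B; composing reductions, every NP problem reduces to B, so B is NP-hard.
(Here in fact A is P and B is P.)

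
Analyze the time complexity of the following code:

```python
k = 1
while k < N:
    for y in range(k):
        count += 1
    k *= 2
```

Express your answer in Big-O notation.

Time complexity: O(n).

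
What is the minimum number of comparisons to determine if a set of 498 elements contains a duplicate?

Determining if 498 elements are all distinct requires Omega(n log n) comparisons in the comparison model. This follows from the element distinctness lower bound.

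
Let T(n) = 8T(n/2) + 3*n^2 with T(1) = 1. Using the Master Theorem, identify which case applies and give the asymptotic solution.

a=8, b=2, f(n)=3*n^2.
log_2(8) = 3 > 2.
Since f(n) = O(n^2) is polynomially smaller than n^3, Case 1 applies.
T(n) = Theta(n^3).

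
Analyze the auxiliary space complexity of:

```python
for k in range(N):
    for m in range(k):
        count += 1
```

Space complexity: O(1).
Only a constant amount of auxiliary storage is used; nothing grows with n.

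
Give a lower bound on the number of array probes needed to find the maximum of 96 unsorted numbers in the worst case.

Adversary: any unprobed cell could hold a value larger than everything seen so far. If fewer than 96 cells are probed, the adversary places the max in an unprobed cell. So all 96 cells must be examined; together with 96-1 comparisons this is tight.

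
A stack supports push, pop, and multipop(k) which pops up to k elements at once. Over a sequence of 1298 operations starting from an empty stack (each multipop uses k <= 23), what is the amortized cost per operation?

Each element is pushed exactly once and popped at most once (whether by pop or as part of a multipop). So the total number of individual pops over the whole sequence is at most the number of pushes, which is at most 1298. Total work <= 2 * 1298, hence O(1) amortized per operation.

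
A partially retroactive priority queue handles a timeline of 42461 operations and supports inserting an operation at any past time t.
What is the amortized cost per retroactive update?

Partially retroactive priority queues (Demaine-Iacono-Langerman) allow updates at past times with queries only at the present. With a balanced BST over the m = 42461 timeline events tracking bridges, each retroactive insert or delete is O(log m) amortized.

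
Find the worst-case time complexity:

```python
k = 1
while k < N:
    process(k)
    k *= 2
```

Time complexity: O(log n).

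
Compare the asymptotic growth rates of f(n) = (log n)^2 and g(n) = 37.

f(n) = (log n)^2 grows faster: any unbounded function dominates a constant.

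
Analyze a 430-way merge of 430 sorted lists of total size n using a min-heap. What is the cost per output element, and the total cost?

Maintain a min-heap of size 430 holding the current head of each list. Each output step does one extract-min (O(log 430)) and one insert of that list's next element (O(log 430)). Each of the n elements passes through the heap exactly once, so the total cost is O(n log 430), i.e. O(log 430) per output element.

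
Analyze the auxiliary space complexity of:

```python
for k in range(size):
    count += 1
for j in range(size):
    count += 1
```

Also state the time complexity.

Space complexity: O(1).
Only a constant amount of auxiliary storage is used; nothing grows with n.
Time complexity: O(n).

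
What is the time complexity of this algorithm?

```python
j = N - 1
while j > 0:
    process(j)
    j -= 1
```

Time complexity: O(n).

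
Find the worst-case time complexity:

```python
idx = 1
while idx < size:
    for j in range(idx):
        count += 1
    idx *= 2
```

Time complexity: O(n).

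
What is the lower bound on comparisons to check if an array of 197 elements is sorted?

To verify 197 elements are sorted, we must compare each consecutive pair. Skipping any pair allows an adversary to swap them. Therefore 196 comparisons are necessary and sufficient.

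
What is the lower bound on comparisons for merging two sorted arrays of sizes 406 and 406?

Adversary argument: with sizes 406 and 406 (differing by at most 1), interleave the two arrays so that every consecutive pair in the output comes from different inputs. Then each of the 811 adjacent output pairs must be directly compared, or the algorithm cannot determine their relative order. So 811 comparisons are necessary; standard merge achieves this.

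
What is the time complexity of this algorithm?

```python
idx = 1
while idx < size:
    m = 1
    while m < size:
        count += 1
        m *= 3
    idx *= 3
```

Time complexity: O(log^2 n).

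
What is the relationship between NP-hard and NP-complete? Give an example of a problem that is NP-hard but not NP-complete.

NP-hard: at least as hard as any NP problem (but need not be in NP). NP-complete = NP-hard intersection NP. The Halting Problem is NP-hard but undecidable (not in NP). The optimization version of TSP is NP-hard but not a decision problem.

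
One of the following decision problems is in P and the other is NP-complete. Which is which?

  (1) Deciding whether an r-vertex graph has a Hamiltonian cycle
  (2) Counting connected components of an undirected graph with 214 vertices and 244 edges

(1) is NP-complete: one of Karp's 21 NP-complete problems.
(2) is P: BFS/DFS visits each vertex and edge once: O(V+E).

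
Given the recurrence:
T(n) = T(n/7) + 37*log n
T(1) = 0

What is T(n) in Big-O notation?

Each of the log_7(n) levels adds O(log n). T(n) = O(log^2 n).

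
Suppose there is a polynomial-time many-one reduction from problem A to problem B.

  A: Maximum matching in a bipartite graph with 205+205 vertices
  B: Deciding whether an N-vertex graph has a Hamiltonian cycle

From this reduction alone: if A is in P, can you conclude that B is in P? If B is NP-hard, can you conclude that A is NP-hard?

A poly-time reduction A <=_p B transfers tractability DOWN (B easy => A easy) and hardness UP (A hard => B hard), not the reverse.
From A in P, the reduction alone does NOT give B in P: any problem in P trivially reduces to SAT, yet SAT is not known to be in P.
From B NP-hard, the reduction alone does NOT give A NP-hard: again, easy problems reduce to hard ones.
(Here in fact A is P and B is NP-complete.)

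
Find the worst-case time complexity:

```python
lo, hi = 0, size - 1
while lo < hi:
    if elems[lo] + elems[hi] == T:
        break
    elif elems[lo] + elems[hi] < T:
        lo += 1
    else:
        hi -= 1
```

Time complexity: O(n).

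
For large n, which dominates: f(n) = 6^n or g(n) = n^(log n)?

f(n) = 6^n grows faster: take logs: log(n^(log n)) = (log n)^2, log(6^n) = n log 6; n dominates (log n)^2.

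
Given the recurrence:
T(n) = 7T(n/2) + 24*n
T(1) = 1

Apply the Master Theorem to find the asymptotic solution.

a=7, b=2, f(n)=24*n. log_2(7) = 2.807. Case 1 of Master Theorem: T(n) = O(n^2.807).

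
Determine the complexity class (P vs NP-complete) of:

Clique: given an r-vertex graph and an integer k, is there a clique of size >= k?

This problem is NP-complete: complement of Independent Set / Vertex Cover (with k part of the input).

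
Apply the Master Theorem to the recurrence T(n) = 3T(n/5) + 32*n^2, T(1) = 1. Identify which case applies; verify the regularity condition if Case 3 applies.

a=3, b=5, f(n)=32*n^2.
log_5(3) = 0.6826 < 2.
f(n) = Omega(n^(0.6826+epsilon)) for some epsilon > 0, so Case 3 is the candidate.
Regularity: a*f(n/b) = 3*32*(n/5)^2 = (3/25)*32*n^2 <= c*f(n) with c = 3/25 < 1. Satisfied.
Case 3: T(n) = Theta(n^2).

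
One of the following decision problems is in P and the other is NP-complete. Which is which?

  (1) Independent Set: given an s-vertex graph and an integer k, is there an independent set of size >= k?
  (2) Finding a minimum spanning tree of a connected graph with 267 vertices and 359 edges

(1) is NP-complete: complement of Clique (with k part of the input).
(2) is P: Kruskal's / Prim's algorithms run in polynomial time.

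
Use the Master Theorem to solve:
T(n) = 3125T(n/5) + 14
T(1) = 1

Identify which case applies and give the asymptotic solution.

a=3125, b=5, f(n)=14.
log_5(3125) = 5 > 0.
Since f(n) = O(n^0) is polynomially smaller than n^5, Case 1 applies.
T(n) = Theta(n^5).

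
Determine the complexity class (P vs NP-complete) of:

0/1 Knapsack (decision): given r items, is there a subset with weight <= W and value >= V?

This problem is NP-complete: reduces from Subset Sum.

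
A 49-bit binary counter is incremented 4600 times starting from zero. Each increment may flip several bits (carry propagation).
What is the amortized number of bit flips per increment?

Bit i flips on every 2^i-th increment, so over 4600 increments bit i flips floor(4600/2^i) times. Summing over i: total flips < 2 * 4600. Amortized: < 2 = O(1) per increment.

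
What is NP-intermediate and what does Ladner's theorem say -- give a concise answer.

NP-intermediate problems are in NP but neither in P nor NP-complete (assuming P != NP). Ladner's theorem proves such problems exist if P != NP. Graph isomorphism and integer factoring are candidate NP-intermediate problems -- no polynomial algorithm is known, but no NP-completeness proof exists either.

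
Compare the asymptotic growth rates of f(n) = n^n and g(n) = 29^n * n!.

g(n) = 29^n * n! grows faster: by Stirling n! ~ sqrt(2 pi n)(n/e)^n, so 29^n n! / n^n ~ (29/e)^n sqrt(2 pi n) -> infinity since 29/e > 1.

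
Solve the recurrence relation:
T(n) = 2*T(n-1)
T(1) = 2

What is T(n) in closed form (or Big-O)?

Each step multiplies by 2. T(n) = T(1)*2^(n-1) = 2*2^(n-1).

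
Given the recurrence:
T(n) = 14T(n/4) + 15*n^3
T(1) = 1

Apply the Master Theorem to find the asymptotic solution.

a=14, b=4, f(n)=15*n^3. log_4(14) = 1.904 < 3. Case 3: T(n) = O(n^3).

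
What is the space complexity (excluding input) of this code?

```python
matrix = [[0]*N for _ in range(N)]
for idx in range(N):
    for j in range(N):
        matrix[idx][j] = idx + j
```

Space complexity: O(n^2).
A 2D structure of size n x n is allocated.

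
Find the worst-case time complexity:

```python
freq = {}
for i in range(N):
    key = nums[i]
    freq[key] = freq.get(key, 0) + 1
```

Time complexity: O(n).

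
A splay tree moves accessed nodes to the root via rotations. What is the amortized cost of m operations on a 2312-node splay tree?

Using a potential function Phi = sum of log(size of subtree) for each node, each splay operation has amortized cost O(log n) where n = 2312. Bad individual operations (O(n)) are offset by decreased potential.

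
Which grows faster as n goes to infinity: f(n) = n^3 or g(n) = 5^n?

g(n) = 5^n grows faster: any exponential with base > 1 dominates every polynomial.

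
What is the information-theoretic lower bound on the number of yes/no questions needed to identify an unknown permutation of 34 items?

There are 34! = 295232799039604140847618609643520000000 permutations. Each yes/no question gives at most 1 bit, so at least ceil(log_2(295232799039604140847618609643520000000)) = 128 questions are needed.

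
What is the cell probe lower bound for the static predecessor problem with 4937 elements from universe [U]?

The Patrascu-Thorup lower bound shows any data structure on n = 4937 elements using O(n * polylog(n)) space requires Omega(log log U) query time. van Emde Boas trees achieve O(log log U) with O(U) space.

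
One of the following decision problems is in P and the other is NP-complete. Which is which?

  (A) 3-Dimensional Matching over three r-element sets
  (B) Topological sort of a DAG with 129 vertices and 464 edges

(A) is NP-complete: one of Karp's 21 NP-complete problems.
(B) is P: DFS-based topological sort runs in O(V+E).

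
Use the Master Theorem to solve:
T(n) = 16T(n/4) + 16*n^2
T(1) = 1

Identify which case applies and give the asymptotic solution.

a=16, b=4, f(n)=16*n^2.
log_4(16) = 2, so n^(log_b(a)) = n^2.
f(n) = Theta(n^2), so Case 2 applies.
T(n) = Theta(n^2 log n).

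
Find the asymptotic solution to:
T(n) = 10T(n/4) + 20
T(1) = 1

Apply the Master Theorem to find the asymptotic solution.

a=10, b=4, f(n)=20. log_4(10) = 1.661. Case 1 of Master Theorem: T(n) = O(n^1.661).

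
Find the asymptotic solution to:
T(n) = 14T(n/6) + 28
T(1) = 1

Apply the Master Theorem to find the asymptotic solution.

a=14, b=6, f(n)=28. log_6(14) = 1.473. Case 1 of Master Theorem: T(n) = O(n^1.473).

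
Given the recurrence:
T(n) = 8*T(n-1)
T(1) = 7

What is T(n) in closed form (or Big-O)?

Each step multiplies by 8. T(n) = T(1)*8^(n-1) = 7*8^(n-1).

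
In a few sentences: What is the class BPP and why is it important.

BPP (Bounded-error Probabilistic Polynomial time) is the class of problems solvable by a randomized algorithm in polynomial time with error probability at most 1/3. BPP contains P and is contained in PSPACE. It is widely conjectured that P = BPP, meaning randomness does not help for decision problems.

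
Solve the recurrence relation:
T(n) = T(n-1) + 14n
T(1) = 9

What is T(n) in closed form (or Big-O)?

Unrolling: T(n) = 9 + 14*(2 + 3 + ... + n) = 9 + 14*(n(n+1)/2 - 1) = O(n^2).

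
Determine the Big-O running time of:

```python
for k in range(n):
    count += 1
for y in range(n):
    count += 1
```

Time complexity: O(n).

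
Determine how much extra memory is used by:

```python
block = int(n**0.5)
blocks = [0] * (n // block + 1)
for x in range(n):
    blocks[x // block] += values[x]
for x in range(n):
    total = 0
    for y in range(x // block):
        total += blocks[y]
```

Space complexity: O(sqrt(n)).
Storage scales with sqrt(n).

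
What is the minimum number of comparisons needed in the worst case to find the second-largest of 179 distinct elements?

Lower bound: finding the max needs 179-1 comparisons. By the adversary weight-doubling argument, the max must personally win >= ceil(log_2(179)) = 8 comparisons; the 2nd-largest is among those 8 losers, needing 8-1 more comparisons. Total >= 179-1 + 8-1 = 185. A balanced knockout tournament achieves this.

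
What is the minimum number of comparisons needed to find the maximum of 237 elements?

Finding the maximum requires 236 comparisons. Each comparison eliminates exactly one candidate. With 237 candidates, we need 236 eliminations.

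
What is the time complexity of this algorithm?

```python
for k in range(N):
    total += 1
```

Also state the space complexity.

Time complexity: O(n).
Space complexity: O(1).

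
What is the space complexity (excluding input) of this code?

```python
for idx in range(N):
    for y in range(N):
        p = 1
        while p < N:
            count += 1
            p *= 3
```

Space complexity: O(1).
Only a constant amount of auxiliary storage is used; nothing grows with n.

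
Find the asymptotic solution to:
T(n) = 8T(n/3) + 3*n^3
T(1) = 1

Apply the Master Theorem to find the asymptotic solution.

a=8, b=3, f(n)=3*n^3. log_3(8) = 1.893 < 3. Case 3: T(n) = O(n^3).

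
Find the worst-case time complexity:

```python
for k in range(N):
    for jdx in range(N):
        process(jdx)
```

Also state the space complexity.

Time complexity: O(n^2).
Space complexity: O(1).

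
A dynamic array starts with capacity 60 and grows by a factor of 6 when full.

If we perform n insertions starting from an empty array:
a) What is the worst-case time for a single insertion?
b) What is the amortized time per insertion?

(a) Worst-case single insertion: O(n) -- when the array is full at capacity c, the resize copies all c elements, and c can be Theta(n).
(b) Resizes happen at sizes 60, 360, 2160, ... Total copy cost for n insertions: 60 + 360 + ... = O(n) (geometric series with ratio 1/6). Amortized cost per insertion: O(n)/n = O(1).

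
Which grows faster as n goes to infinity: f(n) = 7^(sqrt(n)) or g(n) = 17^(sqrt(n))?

g(n) = 17^(sqrt(n)) grows faster: ratio is (17/7)^(sqrt(n)) -> infinity since 17/7 > 1.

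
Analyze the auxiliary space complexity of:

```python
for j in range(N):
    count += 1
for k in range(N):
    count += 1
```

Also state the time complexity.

Space complexity: O(1).
Only a constant amount of auxiliary storage is used; nothing grows with n.
Time complexity: O(n).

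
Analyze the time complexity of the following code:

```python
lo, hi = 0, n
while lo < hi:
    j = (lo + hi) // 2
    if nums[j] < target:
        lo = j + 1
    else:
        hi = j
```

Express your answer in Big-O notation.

Time complexity: O(log n).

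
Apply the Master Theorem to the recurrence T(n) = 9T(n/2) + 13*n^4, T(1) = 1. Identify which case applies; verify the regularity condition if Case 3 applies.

a=9, b=2, f(n)=13*n^4.
log_2(9) = 3.17 < 4.
f(n) = Omega(n^(3.17+epsilon)) for some epsilon > 0, so Case 3 is the candidate.
Regularity: a*f(n/b) = 9*13*(n/2)^4 = (9/16)*13*n^4 <= c*f(n) with c = 9/16 < 1. Satisfied.
Case 3: T(n) = Theta(n^4).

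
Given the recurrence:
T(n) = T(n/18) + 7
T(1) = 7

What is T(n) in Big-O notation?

Each step divides n by 18 and adds 7. After log_18(n) steps, T(n) = O(log n).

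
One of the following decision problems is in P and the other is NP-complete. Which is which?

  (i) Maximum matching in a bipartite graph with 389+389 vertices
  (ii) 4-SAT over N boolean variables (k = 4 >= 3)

(i) is P: Hopcroft-Karp runs in O(E sqrt(V)).
(ii) is NP-complete: 3-SAT is NP-complete (Cook-Levin); k-SAT for k>=3 reduces from 3-SAT.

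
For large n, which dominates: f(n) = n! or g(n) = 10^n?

f(n) = n! grows faster: n!/10^n -> infinity by Stirling.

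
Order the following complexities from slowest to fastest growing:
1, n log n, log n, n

Ordered by growth rate: 1 < log n < n < n log n.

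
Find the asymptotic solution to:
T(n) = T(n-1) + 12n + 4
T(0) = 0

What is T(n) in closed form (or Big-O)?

Dominant term in sum is 12*sum(i, i=1..n) = 12*n*(n+1)/2 = O(n^2).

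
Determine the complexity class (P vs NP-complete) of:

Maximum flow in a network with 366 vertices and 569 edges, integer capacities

This problem is in P: Edmonds-Karp / push-relabel run in polynomial time.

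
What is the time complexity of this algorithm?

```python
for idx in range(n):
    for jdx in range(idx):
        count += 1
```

Time complexity: O(n^2).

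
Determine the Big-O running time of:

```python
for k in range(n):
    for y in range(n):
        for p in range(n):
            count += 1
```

Time complexity: O(n^3).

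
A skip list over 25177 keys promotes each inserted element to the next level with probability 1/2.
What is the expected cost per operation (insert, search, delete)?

Expected number of levels is O(log_2(25177)) = O(log n). A search visits O(1) expected nodes per level over O(log n) levels. Insert/delete are a search plus O(1) pointer updates per level. Expected O(log n) per operation.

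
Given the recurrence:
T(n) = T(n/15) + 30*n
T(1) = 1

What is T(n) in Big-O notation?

Geometric series: 30*n*(1 + 1/15 + 1/15^2 + ...) = O(n). T(n) = O(n).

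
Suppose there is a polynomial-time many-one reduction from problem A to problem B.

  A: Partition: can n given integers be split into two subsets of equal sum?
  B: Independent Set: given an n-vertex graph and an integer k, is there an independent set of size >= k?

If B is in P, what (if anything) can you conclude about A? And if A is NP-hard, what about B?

A poly-time reduction A <=_p B means any A-instance can be transformed to a B-instance in poly time.
If B is in P: compose the reduction with B's poly-time algorithm to solve A in poly time, so A is in P.
If A is NP-hard: every NP problem reduces to A, which reduces to B; composing reductions, every NP problem reduces to B, so B is NP-hard.
(Here in fact A is NP-complete and B is NP-complete.)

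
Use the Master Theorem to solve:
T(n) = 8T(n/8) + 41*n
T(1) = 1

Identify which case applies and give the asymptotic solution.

a=8, b=8, f(n)=41*n.
log_8(8) = 1, so n^(log_b(a)) = n.
f(n) = Theta(n), so Case 2 applies.
T(n) = Theta(n log n).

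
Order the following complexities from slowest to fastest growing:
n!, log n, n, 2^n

Ordered by growth rate: log n < n < 2^n < n!.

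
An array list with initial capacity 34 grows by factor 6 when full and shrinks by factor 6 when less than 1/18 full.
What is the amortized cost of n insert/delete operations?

Using potential function Phi = |6*size - capacity|. Resizing costs are offset by potential release. Amortized O(1) per operation.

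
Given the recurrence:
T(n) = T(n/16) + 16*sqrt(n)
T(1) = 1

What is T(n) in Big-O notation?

Each level contributes sqrt(n/16^k). Geometric series with ratio 1/sqrt(16) < 1 sums to O(sqrt(n)).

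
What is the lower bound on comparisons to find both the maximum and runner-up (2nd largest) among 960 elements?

Lower bound: finding the max needs 960-1 comparisons. By an adversary weight-doubling argument, the maximum element must personally win at least ceil(log_2(960)) = 10 comparisons in any correct algorithm. The 2nd largest is among those 10 direct losers, and distinguishing it requires 10-1 more comparisons. Total >= 960-1 + 10-1 = 968. A balanced tournament achieves this bound exactly.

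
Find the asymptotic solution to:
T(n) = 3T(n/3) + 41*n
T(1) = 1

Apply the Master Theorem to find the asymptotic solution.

a=3, b=3, f(n)=41*n. log_3(3) = 1. Case 2: T(n) = O(n log n).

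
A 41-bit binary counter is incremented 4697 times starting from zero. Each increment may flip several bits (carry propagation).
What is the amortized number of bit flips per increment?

Bit i flips on every 2^i-th increment, so over 4697 increments bit i flips floor(4697/2^i) times. Summing over i: total flips < 2 * 4697. Amortized: < 2 = O(1) per increment.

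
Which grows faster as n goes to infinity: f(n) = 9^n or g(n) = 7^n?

f(n) = 9^n grows faster: (9/7)^n -> infinity since 9/7 > 1.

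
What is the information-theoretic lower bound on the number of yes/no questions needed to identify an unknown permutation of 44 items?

There are 44! = 2658271574788448768043625811014615890319638528000000000 permutations. Each yes/no question gives at most 1 bit, so at least ceil(log_2(2658271574788448768043625811014615890319638528000000000)) = 181 questions are needed.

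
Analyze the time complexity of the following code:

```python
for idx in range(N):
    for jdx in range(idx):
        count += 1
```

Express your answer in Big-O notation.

Time complexity: O(n^2).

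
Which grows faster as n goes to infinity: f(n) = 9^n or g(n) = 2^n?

f(n) = 9^n grows faster: (9/2)^n -> infinity since 9/2 > 1.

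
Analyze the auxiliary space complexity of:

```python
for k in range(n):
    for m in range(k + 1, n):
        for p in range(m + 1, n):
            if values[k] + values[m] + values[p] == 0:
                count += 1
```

Space complexity: O(1).
Only a constant amount of auxiliary storage is used; nothing grows with n.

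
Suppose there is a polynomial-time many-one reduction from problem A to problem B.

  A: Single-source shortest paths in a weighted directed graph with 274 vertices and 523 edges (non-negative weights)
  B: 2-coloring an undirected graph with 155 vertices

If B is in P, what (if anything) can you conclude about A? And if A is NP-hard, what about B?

A poly-time reduction A <=_p B means any A-instance can be transformed to a B-instance in poly time.
If B is in P: compose the reduction with B's poly-time algorithm to solve A in poly time, so A is in P.
If A is NP-hard: every NP problem reduces to A, which reduces to B; composing reductions, every NP problem reduces to B, so B is NP-hard.
(Here in fact A is P and B is P.)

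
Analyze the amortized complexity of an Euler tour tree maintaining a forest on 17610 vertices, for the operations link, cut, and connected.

An Euler tour tree stores each tree's Euler tour as a balanced BST keyed by tour position. On 17610 vertices: link concatenates two tours via O(1) splits/joins of size <= 2*17610 (O(log n)); cut splits the tour at the two occurrences of the edge (O(log n)); connected compares BST roots (O(log n) to find the root). All O(log n) amortized.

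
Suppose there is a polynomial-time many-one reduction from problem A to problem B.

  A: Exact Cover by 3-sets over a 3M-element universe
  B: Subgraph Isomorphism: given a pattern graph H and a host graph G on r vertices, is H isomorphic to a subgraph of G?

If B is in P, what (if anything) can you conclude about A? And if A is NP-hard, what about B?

A poly-time reduction A <=_p B means any A-instance can be transformed to a B-instance in poly time.
If B is in P: compose the reduction with B's poly-time algorithm to solve A in poly time, so A is in P.
If A is NP-hard: every NP problem reduces to A, which reduces to B; composing reductions, every NP problem reduces to B, so B is NP-hard.
(Here in fact A is NP-complete and B is NP-complete.)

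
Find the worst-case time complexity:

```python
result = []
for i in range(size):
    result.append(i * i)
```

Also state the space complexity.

Time complexity: O(n).
Space complexity: O(n).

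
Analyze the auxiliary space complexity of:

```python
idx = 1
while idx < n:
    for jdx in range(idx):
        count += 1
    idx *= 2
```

Space complexity: O(1).
Only a constant amount of auxiliary storage is used; nothing grows with n.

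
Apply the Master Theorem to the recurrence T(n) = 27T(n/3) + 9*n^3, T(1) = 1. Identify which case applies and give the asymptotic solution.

a=27, b=3, f(n)=9*n^3.
log_3(27) = 3, so n^(log_b(a)) = n^3.
f(n) = Theta(n^3), so Case 2 applies.
T(n) = Theta(n^3 log n).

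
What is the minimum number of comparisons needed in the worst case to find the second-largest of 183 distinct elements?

Lower bound: finding the max needs 183-1 comparisons. By the adversary weight-doubling argument, the max must personally win >= ceil(log_2(183)) = 8 comparisons; the 2nd-largest is among those 8 losers, needing 8-1 more comparisons. Total >= 183-1 + 8-1 = 189. A balanced knockout tournament achieves this.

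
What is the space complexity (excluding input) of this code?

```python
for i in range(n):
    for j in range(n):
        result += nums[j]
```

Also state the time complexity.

Space complexity: O(1).
Only a constant amount of auxiliary storage is used; nothing grows with n.
Time complexity: O(n^2).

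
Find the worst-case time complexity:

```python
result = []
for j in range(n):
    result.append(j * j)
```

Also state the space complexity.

Time complexity: O(n).
Space complexity: O(n).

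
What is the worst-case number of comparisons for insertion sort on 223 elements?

Insertion sort on reverse-sorted input: 1 + 2 + ... + (223-1) = 24753 comparisons.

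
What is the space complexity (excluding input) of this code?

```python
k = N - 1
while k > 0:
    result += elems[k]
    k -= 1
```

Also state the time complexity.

Space complexity: O(1).
Only a constant amount of auxiliary storage is used; nothing grows with n.
Time complexity: O(n).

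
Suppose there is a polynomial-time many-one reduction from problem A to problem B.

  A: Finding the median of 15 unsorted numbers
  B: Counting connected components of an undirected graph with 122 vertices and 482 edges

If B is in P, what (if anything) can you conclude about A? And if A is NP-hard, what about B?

A poly-time reduction A <=_p B means any A-instance can be transformed to a B-instance in poly time.
If B is in P: compose the reduction with B's poly-time algorithm to solve A in poly time, so A is in P.
If A is NP-hard: every NP problem reduces to A, which reduces to B; composing reductions, every NP problem reduces to B, so B is NP-hard.
(Here in fact A is P and B is P.)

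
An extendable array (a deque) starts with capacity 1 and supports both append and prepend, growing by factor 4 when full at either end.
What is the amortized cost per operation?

Growth at either end copies all elements; capacities form a geometric sequence with ratio 4, so total copy cost over n operations is O(n) (two geometric series). Amortized O(1).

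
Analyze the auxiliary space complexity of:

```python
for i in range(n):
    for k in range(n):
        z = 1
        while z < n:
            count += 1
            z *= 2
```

Space complexity: O(1).
Only a constant amount of auxiliary storage is used; nothing grows with n.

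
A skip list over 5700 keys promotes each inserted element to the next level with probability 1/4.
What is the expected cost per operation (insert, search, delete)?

Expected number of levels is O(log_4(5700)) = O(log n). A search visits O(1) expected nodes per level over O(log n) levels. Insert/delete are a search plus O(1) pointer updates per level. Expected O(log n) per operation.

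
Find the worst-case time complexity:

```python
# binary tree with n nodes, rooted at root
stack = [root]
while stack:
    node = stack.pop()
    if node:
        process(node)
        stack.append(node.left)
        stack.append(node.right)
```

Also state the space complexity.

Time complexity: O(n).
Space complexity: O(n).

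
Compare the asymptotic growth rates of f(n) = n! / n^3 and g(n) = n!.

g(n) = n! grows faster: the ratio n!/(n!/n^3) = n^3 -> infinity.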